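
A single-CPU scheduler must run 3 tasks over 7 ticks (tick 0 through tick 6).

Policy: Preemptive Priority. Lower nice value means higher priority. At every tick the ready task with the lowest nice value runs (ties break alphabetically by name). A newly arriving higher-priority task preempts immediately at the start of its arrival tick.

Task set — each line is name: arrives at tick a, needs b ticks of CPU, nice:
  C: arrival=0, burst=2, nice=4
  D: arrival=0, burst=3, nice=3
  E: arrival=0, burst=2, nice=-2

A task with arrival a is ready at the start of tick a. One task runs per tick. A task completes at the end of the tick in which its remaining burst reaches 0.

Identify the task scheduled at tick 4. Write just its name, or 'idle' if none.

t=0: ready={C,D,E} → run E
t=1: ready={C,D,E} → run E
t=2: ready={C,D} → run D
t=3: ready={C,D} → run D
t=4: ready={C,D} → run D
t=5: ready={C} → run C
t=6: ready={C} → run C

running at tick 4 = D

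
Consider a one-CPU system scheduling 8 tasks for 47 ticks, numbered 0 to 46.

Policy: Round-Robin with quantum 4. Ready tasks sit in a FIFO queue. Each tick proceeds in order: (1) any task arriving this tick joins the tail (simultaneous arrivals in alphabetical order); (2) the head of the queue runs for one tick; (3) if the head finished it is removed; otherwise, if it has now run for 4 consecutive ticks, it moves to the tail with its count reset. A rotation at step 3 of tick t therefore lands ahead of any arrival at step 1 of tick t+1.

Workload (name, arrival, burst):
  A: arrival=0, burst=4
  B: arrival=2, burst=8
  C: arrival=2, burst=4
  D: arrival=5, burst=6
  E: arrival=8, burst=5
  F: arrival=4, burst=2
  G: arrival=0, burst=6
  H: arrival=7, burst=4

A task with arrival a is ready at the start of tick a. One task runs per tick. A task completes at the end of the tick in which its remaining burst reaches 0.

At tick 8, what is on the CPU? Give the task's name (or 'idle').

running at tick 8 = B

t=0: queue=[A,G] q_used=0 → run A
t=1: queue=[A,G] q_used=1 → run A
t=2: queue=[A,G,B,C] q_used=2 → run A
t=3: queue=[A,G,B,C] q_used=3 → run A
t=4: queue=[G,B,C,F] q_used=0 → run G
t=5: queue=[G,B,C,F,D] q_used=1 → run G
t=6: queue=[G,B,C,F,D] q_used=2 → run G
t=7: queue=[G,B,C,F,D,H] q_used=3 → run G
t=8: queue=[B,C,F,D,H,G,E] q_used=0 → run B
t=9: queue=[B,C,F,D,H,G,E] q_used=1 → run B
t=10: queue=[B,C,F,D,H,G,E] q_used=2 → run B
t=11: queue=[B,C,F,D,H,G,E] q_used=3 → run B
t=12: queue=[C,F,D,H,G,E,B] q_used=0 → run C
t=13: queue=[C,F,D,H,G,E,B] q_used=1 → run C
t=14: queue=[C,F,D,H,G,E,B] q_used=2 → run C
t=15: queue=[C,F,D,H,G,E,B] q_used=3 → run C
t=16: queue=[F,D,H,G,E,B] q_used=0 → run F
t=17: queue=[F,D,H,G,E,B] q_used=1 → run F
t=18: queue=[D,H,G,E,B] q_used=0 → run D
t=19: queue=[D,H,G,E,B] q_used=1 → run D
t=20: queue=[D,H,G,E,B] q_used=2 → run D
t=21: queue=[D,H,G,E,B] q_used=3 → run D
t=22: queue=[H,G,E,B,D] q_used=0 → run H
t=23: queue=[H,G,E,B,D] q_used=1 → run H
t=24: queue=[H,G,E,B,D] q_used=2 → run H
t=25: queue=[H,G,E,B,D] q_used=3 → run H
t=26: queue=[G,E,B,D] q_used=0 → run G
t=27: queue=[G,E,B,D] q_used=1 → run G
t=28: queue=[E,B,D] q_used=0 → run E
t=29: queue=[E,B,D] q_used=1 → run E
t=30: queue=[E,B,D] q_used=2 → run E
t=31: queue=[E,B,D] q_used=3 → run E
t=32: queue=[B,D,E] q_used=0 → run B
t=33: queue=[B,D,E] q_used=1 → run B
t=34: queue=[B,D,E] q_used=2 → run B
t=35: queue=[B,D,E] q_used=3 → run B
t=36: queue=[D,E] q_used=0 → run D
t=37: queue=[D,E] q_used=1 → run D
t=38: queue=[E] q_used=0 → run E
t=39: (idle)
t=40: (idle)
t=41: (idle)
t=42: (idle)
t=43: (idle)
t=44: (idle)
t=45: (idle)
t=46: (idle)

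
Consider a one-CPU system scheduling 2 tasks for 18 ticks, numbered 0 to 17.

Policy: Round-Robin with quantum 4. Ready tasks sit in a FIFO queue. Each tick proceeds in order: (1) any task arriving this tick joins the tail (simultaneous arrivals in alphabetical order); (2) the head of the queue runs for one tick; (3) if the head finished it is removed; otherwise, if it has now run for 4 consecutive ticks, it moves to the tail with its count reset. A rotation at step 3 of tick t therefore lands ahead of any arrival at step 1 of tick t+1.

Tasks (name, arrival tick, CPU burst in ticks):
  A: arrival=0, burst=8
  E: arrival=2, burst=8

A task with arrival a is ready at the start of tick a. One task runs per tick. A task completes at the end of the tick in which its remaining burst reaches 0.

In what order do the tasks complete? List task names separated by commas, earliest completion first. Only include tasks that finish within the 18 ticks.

t=0: queue=[A] q_used=0 → run A
t=1: queue=[A] q_used=1 → run A
t=2: queue=[A,E] q_used=2 → run A
t=3: queue=[A,E] q_used=3 → run A
t=4: queue=[E,A] q_used=0 → run E
t=5: queue=[E,A] q_used=1 → run E
t=6: queue=[E,A] q_used=2 → run E
t=7: queue=[E,A] q_used=3 → run E
t=8: queue=[A,E] q_used=0 → run A
t=9: queue=[A,E] q_used=1 → run A
t=10: queue=[A,E] q_used=2 → run A
t=11: queue=[A,E] q_used=3 → run A
t=12: queue=[E] q_used=0 → run E
t=13: queue=[E] q_used=1 → run E
t=14: queue=[E] q_used=2 → run E
t=15: queue=[E] q_used=3 → run E
t=16: (idle)
t=17: (idle)

completion order = A, E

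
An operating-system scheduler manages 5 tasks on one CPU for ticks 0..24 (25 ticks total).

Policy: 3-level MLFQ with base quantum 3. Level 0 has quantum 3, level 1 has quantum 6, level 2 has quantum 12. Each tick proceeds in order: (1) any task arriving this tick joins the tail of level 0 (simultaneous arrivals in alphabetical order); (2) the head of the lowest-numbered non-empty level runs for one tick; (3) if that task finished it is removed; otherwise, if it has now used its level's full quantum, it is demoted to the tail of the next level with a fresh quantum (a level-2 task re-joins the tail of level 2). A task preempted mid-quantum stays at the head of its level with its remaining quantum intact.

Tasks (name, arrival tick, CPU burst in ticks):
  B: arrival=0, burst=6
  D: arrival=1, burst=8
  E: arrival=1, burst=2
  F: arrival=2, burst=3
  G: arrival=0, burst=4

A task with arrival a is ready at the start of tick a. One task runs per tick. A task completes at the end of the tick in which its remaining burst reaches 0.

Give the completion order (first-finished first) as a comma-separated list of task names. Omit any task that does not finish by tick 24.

completion order = E, F, B, G, D

t=0: L0/L1/L2 = BG/-/- → run B
t=1: L0/L1/L2 = BGDE/-/- → run B
t=2: L0/L1/L2 = BGDEF/-/- → run B
t=3: L0/L1/L2 = GDEF/B/- → run G
t=4: L0/L1/L2 = GDEF/B/- → run G
t=5: L0/L1/L2 = GDEF/B/- → run G
t=6: L0/L1/L2 = DEF/BG/- → run D
t=7: L0/L1/L2 = DEF/BG/- → run D
t=8: L0/L1/L2 = DEF/BG/- → run D
t=9: L0/L1/L2 = EF/BGD/- → run E
t=10: L0/L1/L2 = EF/BGD/- → run E
t=11: L0/L1/L2 = F/BGD/- → run F
t=12: L0/L1/L2 = F/BGD/- → run F
t=13: L0/L1/L2 = F/BGD/- → run F
t=14: L0/L1/L2 = -/BGD/- → run B
t=15: L0/L1/L2 = -/BGD/- → run B
t=16: L0/L1/L2 = -/BGD/- → run B
t=17: L0/L1/L2 = -/GD/- → run G
t=18: L0/L1/L2 = -/D/- → run D
t=19: L0/L1/L2 = -/D/- → run D
t=20: L0/L1/L2 = -/D/- → run D
t=21: L0/L1/L2 = -/D/- → run D
t=22: L0/L1/L2 = -/D/- → run D
t=23: (idle)
t=24: (idle)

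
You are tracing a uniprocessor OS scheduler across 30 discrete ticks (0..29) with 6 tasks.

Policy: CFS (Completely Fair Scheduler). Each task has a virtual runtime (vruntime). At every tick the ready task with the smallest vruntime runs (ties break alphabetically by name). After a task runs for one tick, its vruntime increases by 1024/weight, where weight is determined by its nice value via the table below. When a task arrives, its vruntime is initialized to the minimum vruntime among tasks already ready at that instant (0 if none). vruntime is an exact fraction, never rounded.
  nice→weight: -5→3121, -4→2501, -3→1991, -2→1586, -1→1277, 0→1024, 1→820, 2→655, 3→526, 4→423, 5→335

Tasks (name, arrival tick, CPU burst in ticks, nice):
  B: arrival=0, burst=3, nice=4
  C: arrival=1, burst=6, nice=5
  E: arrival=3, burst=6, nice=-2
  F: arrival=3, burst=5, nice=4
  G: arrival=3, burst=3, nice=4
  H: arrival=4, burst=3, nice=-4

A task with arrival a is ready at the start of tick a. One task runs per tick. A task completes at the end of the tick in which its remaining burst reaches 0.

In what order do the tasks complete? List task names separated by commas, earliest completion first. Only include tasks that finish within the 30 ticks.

completion order = B, H, E, G, F, C

t=0: vr[B=0] → run B
t=1: vr[B=1024/423 C=1024/423] → run B
t=2: vr[B=2048/423 C=1024/423] → run C
t=3: vr[B=2048/423 C=776192/141705 E=2048/423 F=2048/423 G=2048/423] → run B
t=4: vr[C=776192/141705 E=2048/423 F=2048/423 G=2048/423 H=2048/423] → run E
t=5: vr[C=776192/141705 E=1840640/335439 F=2048/423 G=2048/423 H=2048/423] → run F
t=6: vr[C=776192/141705 E=1840640/335439 F=1024/141 G=2048/423 H=2048/423] → run G
t=7: vr[C=776192/141705 E=1840640/335439 F=1024/141 G=1024/141 H=2048/423] → run H
t=8: vr[C=776192/141705 E=1840640/335439 F=1024/141 G=1024/141 H=5555200/1057923] → run H
t=9: vr[C=776192/141705 E=1840640/335439 F=1024/141 G=1024/141 H=5988352/1057923] → run C
t=10: vr[C=1209344/141705 E=1840640/335439 F=1024/141 G=1024/141 H=5988352/1057923] → run E
t=11: vr[C=1209344/141705 E=2057216/335439 F=1024/141 G=1024/141 H=5988352/1057923] → run H
t=12: vr[C=1209344/141705 E=2057216/335439 F=1024/141 G=1024/141] → run E
t=13: vr[C=1209344/141705 E=2273792/335439 F=1024/141 G=1024/141] → run E
t=14: vr[C=1209344/141705 E=2490368/335439 F=1024/141 G=1024/141] → run F
t=15: vr[C=1209344/141705 E=2490368/335439 F=4096/423 G=1024/141] → run G
t=16: vr[C=1209344/141705 E=2490368/335439 F=4096/423 G=4096/423] → run E
t=17: vr[C=1209344/141705 E=2706944/335439 F=4096/423 G=4096/423] → run E
t=18: vr[C=1209344/141705 F=4096/423 G=4096/423] → run C
t=19: vr[C=1642496/141705 F=4096/423 G=4096/423] → run F
t=20: vr[C=1642496/141705 F=5120/423 G=4096/423] → run G
t=21: vr[C=1642496/141705 F=5120/423] → run C
t=22: vr[C=2075648/141705 F=5120/423] → run F
t=23: vr[C=2075648/141705 F=2048/141] → run F
t=24: vr[C=2075648/141705] → run C
t=25: vr[C=501760/28341] → run C
t=26: (idle)
t=27: (idle)
t=28: (idle)
t=29: (idle)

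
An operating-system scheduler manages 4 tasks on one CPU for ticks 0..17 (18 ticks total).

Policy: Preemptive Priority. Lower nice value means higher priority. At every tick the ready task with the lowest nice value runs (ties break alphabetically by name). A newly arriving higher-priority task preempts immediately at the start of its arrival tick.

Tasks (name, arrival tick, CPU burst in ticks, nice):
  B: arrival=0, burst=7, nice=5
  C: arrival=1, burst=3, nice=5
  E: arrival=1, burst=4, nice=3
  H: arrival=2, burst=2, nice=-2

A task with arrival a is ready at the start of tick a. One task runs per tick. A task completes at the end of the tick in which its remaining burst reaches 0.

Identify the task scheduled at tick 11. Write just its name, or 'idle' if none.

t=0: ready={B} → run B
t=1: ready={B,C,E} → run E
t=2: ready={B,C,E,H} → run H
t=3: ready={B,C,E,H} → run H
t=4: ready={B,C,E} → run E
t=5: ready={B,C,E} → run E
t=6: ready={B,C,E} → run E
t=7: ready={B,C} → run B
t=8: ready={B,C} → run B
t=9: ready={B,C} → run B
t=10: ready={B,C} → run B
t=11: ready={B,C} → run B
t=12: ready={B,C} → run B
t=13: ready={C} → run C
t=14: ready={C} → run C
t=15: ready={C} → run C
t=16: (idle)
t=17: (idle)

running at tick 11 = B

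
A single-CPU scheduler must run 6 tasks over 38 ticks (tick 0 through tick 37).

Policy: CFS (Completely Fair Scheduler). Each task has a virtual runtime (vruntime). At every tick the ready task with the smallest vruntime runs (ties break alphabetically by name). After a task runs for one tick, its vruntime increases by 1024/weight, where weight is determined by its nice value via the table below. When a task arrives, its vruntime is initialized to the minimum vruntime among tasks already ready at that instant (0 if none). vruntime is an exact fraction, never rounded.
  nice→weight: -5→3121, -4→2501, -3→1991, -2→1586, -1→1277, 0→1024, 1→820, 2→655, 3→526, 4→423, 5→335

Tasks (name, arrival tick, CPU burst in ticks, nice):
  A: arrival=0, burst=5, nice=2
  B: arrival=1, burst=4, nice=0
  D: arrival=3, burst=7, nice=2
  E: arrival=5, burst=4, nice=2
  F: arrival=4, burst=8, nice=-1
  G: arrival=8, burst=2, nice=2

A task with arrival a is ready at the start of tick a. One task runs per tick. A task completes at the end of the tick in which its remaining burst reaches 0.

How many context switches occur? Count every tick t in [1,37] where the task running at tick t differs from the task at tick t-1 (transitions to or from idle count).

t=0: vr[A=0] → run A
t=1: vr[A=1024/655 B=1024/655] → run A
t=2: vr[A=2048/655 B=1024/655] → run B
t=3: vr[A=2048/655 B=1679/655 D=1679/655] → run B
t=4: vr[A=2048/655 B=2334/655 D=1679/655 F=1679/655] → run D
t=5: vr[A=2048/655 B=2334/655 D=2703/655 E=1679/655 F=1679/655] → run E
t=6: vr[A=2048/655 B=2334/655 D=2703/655 E=2703/655 F=1679/655] → run F
t=7: vr[A=2048/655 B=2334/655 D=2703/655 E=2703/655 F=2814803/836435] → run A
t=8: vr[A=3072/655 B=2334/655 D=2703/655 E=2703/655 F=2814803/836435 G=2814803/836435] → run F
t=9: vr[A=3072/655 B=2334/655 D=2703/655 E=2703/655 F=3485523/836435 G=2814803/836435] → run G
t=10: vr[A=3072/655 B=2334/655 D=2703/655 E=2703/655 F=3485523/836435 G=4122451/836435] → run B
t=11: vr[A=3072/655 B=2989/655 D=2703/655 E=2703/655 F=3485523/836435 G=4122451/836435] → run D
t=12: vr[A=3072/655 B=2989/655 D=3727/655 E=2703/655 F=3485523/836435 G=4122451/836435] → run E
t=13: vr[A=3072/655 B=2989/655 D=3727/655 E=3727/655 F=3485523/836435 G=4122451/836435] → run F
t=14: vr[A=3072/655 B=2989/655 D=3727/655 E=3727/655 F=4156243/836435 G=4122451/836435] → run B
t=15: vr[A=3072/655 D=3727/655 E=3727/655 F=4156243/836435 G=4122451/836435] → run A
t=16: vr[A=4096/655 D=3727/655 E=3727/655 F=4156243/836435 G=4122451/836435] → run G
t=17: vr[A=4096/655 D=3727/655 E=3727/655 F=4156243/836435] → run F
t=18: vr[A=4096/655 D=3727/655 E=3727/655 F=4826963/836435] → run D
t=19: vr[A=4096/655 D=4751/655 E=3727/655 F=4826963/836435] → run E
t=20: vr[A=4096/655 D=4751/655 E=4751/655 F=4826963/836435] → run F
t=21: vr[A=4096/655 D=4751/655 E=4751/655 F=5497683/836435] → run A
t=22: vr[D=4751/655 E=4751/655 F=5497683/836435] → run F
t=23: vr[D=4751/655 E=4751/655 F=6168403/836435] → run D
t=24: vr[D=1155/131 E=4751/655 F=6168403/836435] → run E
t=25: vr[D=1155/131 F=6168403/836435] → run F
t=26: vr[D=1155/131 F=6839123/836435] → run F
t=27: vr[D=1155/131] → run D
t=28: vr[D=6799/655] → run D
t=29: vr[D=7823/655] → run D
t=30: (idle)
t=31: (idle)
t=32: (idle)
t=33: (idle)
t=34: (idle)
t=35: (idle)
t=36: (idle)
t=37: (idle)

context switches = 25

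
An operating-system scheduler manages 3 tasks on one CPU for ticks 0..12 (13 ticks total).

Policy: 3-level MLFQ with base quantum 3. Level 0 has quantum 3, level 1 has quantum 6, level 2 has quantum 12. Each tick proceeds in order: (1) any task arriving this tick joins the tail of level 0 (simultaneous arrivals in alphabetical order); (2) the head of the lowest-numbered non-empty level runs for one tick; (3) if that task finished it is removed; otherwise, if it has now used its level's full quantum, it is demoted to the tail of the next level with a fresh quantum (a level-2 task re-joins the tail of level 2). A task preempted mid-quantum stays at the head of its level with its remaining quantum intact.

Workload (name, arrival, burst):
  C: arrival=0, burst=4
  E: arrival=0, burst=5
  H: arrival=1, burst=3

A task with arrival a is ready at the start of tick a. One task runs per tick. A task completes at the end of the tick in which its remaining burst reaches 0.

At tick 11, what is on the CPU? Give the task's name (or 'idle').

running at tick 11 = E

t=0: L0/L1/L2 = CE/-/- → run C
t=1: L0/L1/L2 = CEH/-/- → run C
t=2: L0/L1/L2 = CEH/-/- → run C
t=3: L0/L1/L2 = EH/C/- → run E
t=4: L0/L1/L2 = EH/C/- → run E
t=5: L0/L1/L2 = EH/C/- → run E
t=6: L0/L1/L2 = H/CE/- → run H
t=7: L0/L1/L2 = H/CE/- → run H
t=8: L0/L1/L2 = H/CE/- → run H
t=9: L0/L1/L2 = -/CE/- → run C
t=10: L0/L1/L2 = -/E/- → run E
t=11: L0/L1/L2 = -/E/- → run E
t=12: (idle)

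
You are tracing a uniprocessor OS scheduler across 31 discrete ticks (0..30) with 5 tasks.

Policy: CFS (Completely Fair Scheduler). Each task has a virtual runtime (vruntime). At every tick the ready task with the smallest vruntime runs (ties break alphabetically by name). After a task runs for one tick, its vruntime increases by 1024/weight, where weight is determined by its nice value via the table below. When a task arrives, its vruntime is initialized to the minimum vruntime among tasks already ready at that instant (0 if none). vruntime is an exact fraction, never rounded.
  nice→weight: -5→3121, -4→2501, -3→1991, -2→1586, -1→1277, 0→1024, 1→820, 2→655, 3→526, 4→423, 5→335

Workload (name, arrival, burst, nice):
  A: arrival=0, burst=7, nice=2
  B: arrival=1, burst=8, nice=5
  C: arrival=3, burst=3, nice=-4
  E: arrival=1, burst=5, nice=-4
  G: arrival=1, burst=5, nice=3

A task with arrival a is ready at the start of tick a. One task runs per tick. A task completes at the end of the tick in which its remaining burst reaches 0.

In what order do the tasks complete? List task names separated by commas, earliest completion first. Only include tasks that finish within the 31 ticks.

completion order = C, E, G, A, B

t=0: vr[A=0] → run A
t=1: vr[A=1024/655 B=1024/655 E=1024/655 G=1024/655] → run A
t=2: vr[A=2048/655 B=1024/655 E=1024/655 G=1024/655] → run B
t=3: vr[A=2048/655 B=202752/43885 C=1024/655 E=1024/655 G=1024/655] → run C
t=4: vr[A=2048/655 B=202752/43885 C=3231744/1638155 E=1024/655 G=1024/655] → run E
t=5: vr[A=2048/655 B=202752/43885 C=3231744/1638155 E=3231744/1638155 G=1024/655] → run G
t=6: vr[A=2048/655 B=202752/43885 C=3231744/1638155 E=3231744/1638155 G=604672/172265] → run C
t=7: vr[A=2048/655 B=202752/43885 C=3902464/1638155 E=3231744/1638155 G=604672/172265] → run E
t=8: vr[A=2048/655 B=202752/43885 C=3902464/1638155 E=3902464/1638155 G=604672/172265] → run C
t=9: vr[A=2048/655 B=202752/43885 E=3902464/1638155 G=604672/172265] → run E
t=10: vr[A=2048/655 B=202752/43885 E=4573184/1638155 G=604672/172265] → run E
t=11: vr[A=2048/655 B=202752/43885 E=5243904/1638155 G=604672/172265] → run A
t=12: vr[A=3072/655 B=202752/43885 E=5243904/1638155 G=604672/172265] → run E
t=13: vr[A=3072/655 B=202752/43885 G=604672/172265] → run G
t=14: vr[A=3072/655 B=202752/43885 G=940032/172265] → run B
t=15: vr[A=3072/655 B=336896/43885 G=940032/172265] → run A
t=16: vr[A=4096/655 B=336896/43885 G=940032/172265] → run G
t=17: vr[A=4096/655 B=336896/43885 G=1275392/172265] → run A
t=18: vr[A=1024/131 B=336896/43885 G=1275392/172265] → run G
t=19: vr[A=1024/131 B=336896/43885 G=1610752/172265] → run B
t=20: vr[A=1024/131 B=94208/8777 G=1610752/172265] → run A
t=21: vr[A=6144/655 B=94208/8777 G=1610752/172265] → run G
t=22: vr[A=6144/655 B=94208/8777] → run A
t=23: vr[B=94208/8777] → run B
t=24: vr[B=605184/43885] → run B
t=25: vr[B=739328/43885] → run B
t=26: vr[B=873472/43885] → run B
t=27: vr[B=1007616/43885] → run B
t=28: (idle)
t=29: (idle)
t=30: (idle)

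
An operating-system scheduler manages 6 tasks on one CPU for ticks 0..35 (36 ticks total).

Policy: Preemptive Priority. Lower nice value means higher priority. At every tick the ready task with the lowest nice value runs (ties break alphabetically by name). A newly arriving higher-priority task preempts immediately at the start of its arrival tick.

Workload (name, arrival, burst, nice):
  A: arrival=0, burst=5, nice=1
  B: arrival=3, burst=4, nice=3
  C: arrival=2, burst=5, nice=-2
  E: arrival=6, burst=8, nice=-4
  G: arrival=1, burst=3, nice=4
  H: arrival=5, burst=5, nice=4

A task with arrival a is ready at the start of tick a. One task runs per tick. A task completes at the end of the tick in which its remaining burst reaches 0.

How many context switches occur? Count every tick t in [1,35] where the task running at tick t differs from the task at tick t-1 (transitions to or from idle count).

context switches = 8

t=0: ready={A} → run A
t=1: ready={A,G} → run A
t=2: ready={A,C,G} → run C
t=3: ready={A,B,C,G} → run C
t=4: ready={A,B,C,G} → run C
t=5: ready={A,B,C,G,H} → run C
t=6: ready={A,B,C,E,G,H} → run E
t=7: ready={A,B,C,E,G,H} → run E
t=8: ready={A,B,C,E,G,H} → run E
t=9: ready={A,B,C,E,G,H} → run E
t=10: ready={A,B,C,E,G,H} → run E
t=11: ready={A,B,C,E,G,H} → run E
t=12: ready={A,B,C,E,G,H} → run E
t=13: ready={A,B,C,E,G,H} → run E
t=14: ready={A,B,C,G,H} → run C
t=15: ready={A,B,G,H} → run A
t=16: ready={A,B,G,H} → run A
t=17: ready={A,B,G,H} → run A
t=18: ready={B,G,H} → run B
t=19: ready={B,G,H} → run B
t=20: ready={B,G,H} → run B
t=21: ready={B,G,H} → run B
t=22: ready={G,H} → run G
t=23: ready={G,H} → run G
t=24: ready={G,H} → run G
t=25: ready={H} → run H
t=26: ready={H} → run H
t=27: ready={H} → run H
t=28: ready={H} → run H
t=29: ready={H} → run H
t=30: (idle)
t=31: (idle)
t=32: (idle)
t=33: (idle)
t=34: (idle)
t=35: (idle)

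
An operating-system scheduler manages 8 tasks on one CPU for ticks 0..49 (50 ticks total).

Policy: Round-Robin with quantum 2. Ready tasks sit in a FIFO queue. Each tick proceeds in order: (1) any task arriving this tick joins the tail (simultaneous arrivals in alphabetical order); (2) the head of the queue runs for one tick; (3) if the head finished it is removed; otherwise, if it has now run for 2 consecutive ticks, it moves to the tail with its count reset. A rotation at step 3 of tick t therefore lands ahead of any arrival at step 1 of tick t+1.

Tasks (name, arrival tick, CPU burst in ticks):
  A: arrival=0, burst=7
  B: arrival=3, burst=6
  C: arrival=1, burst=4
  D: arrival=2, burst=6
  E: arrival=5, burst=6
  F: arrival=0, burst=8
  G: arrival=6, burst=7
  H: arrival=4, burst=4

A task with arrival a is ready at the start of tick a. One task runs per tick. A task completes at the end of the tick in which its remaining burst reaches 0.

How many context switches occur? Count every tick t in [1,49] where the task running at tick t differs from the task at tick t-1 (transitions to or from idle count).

context switches = 24

t=0: queue=[A,F] q_used=0 → run A
t=1: queue=[A,F,C] q_used=1 → run A
t=2: queue=[F,C,A,D] q_used=0 → run F
t=3: queue=[F,C,A,D,B] q_used=1 → run F
t=4: queue=[C,A,D,B,F,H] q_used=0 → run C
t=5: queue=[C,A,D,B,F,H,E] q_used=1 → run C
t=6: queue=[A,D,B,F,H,E,C,G] q_used=0 → run A
t=7: queue=[A,D,B,F,H,E,C,G] q_used=1 → run A
t=8: queue=[D,B,F,H,E,C,G,A] q_used=0 → run D
t=9: queue=[D,B,F,H,E,C,G,A] q_used=1 → run D
t=10: queue=[B,F,H,E,C,G,A,D] q_used=0 → run B
t=11: queue=[B,F,H,E,C,G,A,D] q_used=1 → run B
t=12: queue=[F,H,E,C,G,A,D,B] q_used=0 → run F
t=13: queue=[F,H,E,C,G,A,D,B] q_used=1 → run F
t=14: queue=[H,E,C,G,A,D,B,F] q_used=0 → run H
t=15: queue=[H,E,C,G,A,D,B,F] q_used=1 → run H
t=16: queue=[E,C,G,A,D,B,F,H] q_used=0 → run E
t=17: queue=[E,C,G,A,D,B,F,H] q_used=1 → run E
t=18: queue=[C,G,A,D,B,F,H,E] q_used=0 → run C
t=19: queue=[C,G,A,D,B,F,H,E] q_used=1 → run C
t=20: queue=[G,A,D,B,F,H,E] q_used=0 → run G
t=21: queue=[G,A,D,B,F,H,E] q_used=1 → run G
t=22: queue=[A,D,B,F,H,E,G] q_used=0 → run A
t=23: queue=[A,D,B,F,H,E,G] q_used=1 → run A
t=24: queue=[D,B,F,H,E,G,A] q_used=0 → run D
t=25: queue=[D,B,F,H,E,G,A] q_used=1 → run D
t=26: queue=[B,F,H,E,G,A,D] q_used=0 → run B
t=27: queue=[B,F,H,E,G,A,D] q_used=1 → run B
t=28: queue=[F,H,E,G,A,D,B] q_used=0 → run F
t=29: queue=[F,H,E,G,A,D,B] q_used=1 → run F
t=30: queue=[H,E,G,A,D,B,F] q_used=0 → run H
t=31: queue=[H,E,G,A,D,B,F] q_used=1 → run H
t=32: queue=[E,G,A,D,B,F] q_used=0 → run E
t=33: queue=[E,G,A,D,B,F] q_used=1 → run E
t=34: queue=[G,A,D,B,F,E] q_used=0 → run G
t=35: queue=[G,A,D,B,F,E] q_used=1 → run G
t=36: queue=[A,D,B,F,E,G] q_used=0 → run A
t=37: queue=[D,B,F,E,G] q_used=0 → run D
t=38: queue=[D,B,F,E,G] q_used=1 → run D
t=39: queue=[B,F,E,G] q_used=0 → run B
t=40: queue=[B,F,E,G] q_used=1 → run B
t=41: queue=[F,E,G] q_used=0 → run F
t=42: queue=[F,E,G] q_used=1 → run F
t=43: queue=[E,G] q_used=0 → run E
t=44: queue=[E,G] q_used=1 → run E
t=45: queue=[G] q_used=0 → run G
t=46: queue=[G] q_used=1 → run G
t=47: queue=[G] q_used=0 → run G
t=48: (idle)
t=49: (idle)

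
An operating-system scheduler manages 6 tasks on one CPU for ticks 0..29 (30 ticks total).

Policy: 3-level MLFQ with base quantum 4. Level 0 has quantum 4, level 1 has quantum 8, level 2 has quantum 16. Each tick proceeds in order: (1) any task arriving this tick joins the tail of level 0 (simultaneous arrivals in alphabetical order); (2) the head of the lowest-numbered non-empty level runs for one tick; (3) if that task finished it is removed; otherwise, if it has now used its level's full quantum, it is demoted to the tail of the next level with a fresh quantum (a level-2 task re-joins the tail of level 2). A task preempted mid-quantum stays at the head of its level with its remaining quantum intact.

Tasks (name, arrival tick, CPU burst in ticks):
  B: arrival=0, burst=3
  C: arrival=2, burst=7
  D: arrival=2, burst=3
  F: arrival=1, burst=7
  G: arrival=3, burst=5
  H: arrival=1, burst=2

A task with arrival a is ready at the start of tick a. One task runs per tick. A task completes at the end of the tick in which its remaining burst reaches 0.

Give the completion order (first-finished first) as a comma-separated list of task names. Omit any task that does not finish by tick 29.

t=0: L0/L1/L2 = B/-/- → run B
t=1: L0/L1/L2 = BFH/-/- → run B
t=2: L0/L1/L2 = BFHCD/-/- → run B
t=3: L0/L1/L2 = FHCDG/-/- → run F
t=4: L0/L1/L2 = FHCDG/-/- → run F
t=5: L0/L1/L2 = FHCDG/-/- → run F
t=6: L0/L1/L2 = FHCDG/-/- → run F
t=7: L0/L1/L2 = HCDG/F/- → run H
t=8: L0/L1/L2 = HCDG/F/- → run H
t=9: L0/L1/L2 = CDG/F/- → run C
t=10: L0/L1/L2 = CDG/F/- → run C
t=11: L0/L1/L2 = CDG/F/- → run C
t=12: L0/L1/L2 = CDG/F/- → run C
t=13: L0/L1/L2 = DG/FC/- → run D
t=14: L0/L1/L2 = DG/FC/- → run D
t=15: L0/L1/L2 = DG/FC/- → run D
t=16: L0/L1/L2 = G/FC/- → run G
t=17: L0/L1/L2 = G/FC/- → run G
t=18: L0/L1/L2 = G/FC/- → run G
t=19: L0/L1/L2 = G/FC/- → run G
t=20: L0/L1/L2 = -/FCG/- → run F
t=21: L0/L1/L2 = -/FCG/- → run F
t=22: L0/L1/L2 = -/FCG/- → run F
t=23: L0/L1/L2 = -/CG/- → run C
t=24: L0/L1/L2 = -/CG/- → run C
t=25: L0/L1/L2 = -/CG/- → run C
t=26: L0/L1/L2 = -/G/- → run G
t=27: (idle)
t=28: (idle)
t=29: (idle)

completion order = B, H, D, F, C, G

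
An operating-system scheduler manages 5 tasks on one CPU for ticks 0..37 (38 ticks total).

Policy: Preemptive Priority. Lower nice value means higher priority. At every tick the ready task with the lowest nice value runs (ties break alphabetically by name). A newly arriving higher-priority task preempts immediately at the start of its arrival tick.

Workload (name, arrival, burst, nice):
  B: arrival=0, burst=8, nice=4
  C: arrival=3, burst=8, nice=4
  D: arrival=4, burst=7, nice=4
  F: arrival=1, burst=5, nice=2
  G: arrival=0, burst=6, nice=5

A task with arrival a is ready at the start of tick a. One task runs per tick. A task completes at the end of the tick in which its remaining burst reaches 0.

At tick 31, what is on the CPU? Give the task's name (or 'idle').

t=0: ready={B,G} → run B
t=1: ready={B,F,G} → run F
t=2: ready={B,F,G} → run F
t=3: ready={B,C,F,G} → run F
t=4: ready={B,C,D,F,G} → run F
t=5: ready={B,C,D,F,G} → run F
t=6: ready={B,C,D,G} → run B
t=7: ready={B,C,D,G} → run B
t=8: ready={B,C,D,G} → run B
t=9: ready={B,C,D,G} → run B
t=10: ready={B,C,D,G} → run B
t=11: ready={B,C,D,G} → run B
t=12: ready={B,C,D,G} → run B
t=13: ready={C,D,G} → run C
t=14: ready={C,D,G} → run C
t=15: ready={C,D,G} → run C
t=16: ready={C,D,G} → run C
t=17: ready={C,D,G} → run C
t=18: ready={C,D,G} → run C
t=19: ready={C,D,G} → run C
t=20: ready={C,D,G} → run C
t=21: ready={D,G} → run D
t=22: ready={D,G} → run D
t=23: ready={D,G} → run D
t=24: ready={D,G} → run D
t=25: ready={D,G} → run D
t=26: ready={D,G} → run D
t=27: ready={D,G} → run D
t=28: ready={G} → run G
t=29: ready={G} → run G
t=30: ready={G} → run G
t=31: ready={G} → run G
t=32: ready={G} → run G
t=33: ready={G} → run G
t=34: (idle)
t=35: (idle)
t=36: (idle)
t=37: (idle)

running at tick 31 = G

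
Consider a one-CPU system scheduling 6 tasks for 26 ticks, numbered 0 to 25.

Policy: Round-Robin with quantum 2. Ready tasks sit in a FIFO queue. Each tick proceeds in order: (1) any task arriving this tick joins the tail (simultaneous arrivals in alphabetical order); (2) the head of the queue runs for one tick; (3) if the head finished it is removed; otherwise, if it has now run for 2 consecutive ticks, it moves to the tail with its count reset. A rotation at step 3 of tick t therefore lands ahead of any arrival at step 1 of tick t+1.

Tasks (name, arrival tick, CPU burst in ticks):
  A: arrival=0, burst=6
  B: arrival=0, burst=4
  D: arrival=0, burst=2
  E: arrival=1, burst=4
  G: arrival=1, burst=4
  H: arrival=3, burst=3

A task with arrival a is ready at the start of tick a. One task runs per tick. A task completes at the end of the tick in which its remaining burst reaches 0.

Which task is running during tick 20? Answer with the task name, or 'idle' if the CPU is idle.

t=0: queue=[A,B,D] q_used=0 → run A
t=1: queue=[A,B,D,E,G] q_used=1 → run A
t=2: queue=[B,D,E,G,A] q_used=0 → run B
t=3: queue=[B,D,E,G,A,H] q_used=1 → run B
t=4: queue=[D,E,G,A,H,B] q_used=0 → run D
t=5: queue=[D,E,G,A,H,B] q_used=1 → run D
t=6: queue=[E,G,A,H,B] q_used=0 → run E
t=7: queue=[E,G,A,H,B] q_used=1 → run E
t=8: queue=[G,A,H,B,E] q_used=0 → run G
t=9: queue=[G,A,H,B,E] q_used=1 → run G
t=10: queue=[A,H,B,E,G] q_used=0 → run A
t=11: queue=[A,H,B,E,G] q_used=1 → run A
t=12: queue=[H,B,E,G,A] q_used=0 → run H
t=13: queue=[H,B,E,G,A] q_used=1 → run H
t=14: queue=[B,E,G,A,H] q_used=0 → run B
t=15: queue=[B,E,G,A,H] q_used=1 → run B
t=16: queue=[E,G,A,H] q_used=0 → run E
t=17: queue=[E,G,A,H] q_used=1 → run E
t=18: queue=[G,A,H] q_used=0 → run G
t=19: queue=[G,A,H] q_used=1 → run G
t=20: queue=[A,H] q_used=0 → run A
t=21: queue=[A,H] q_used=1 → run A
t=22: queue=[H] q_used=0 → run H
t=23: (idle)
t=24: (idle)
t=25: (idle)

running at tick 20 = A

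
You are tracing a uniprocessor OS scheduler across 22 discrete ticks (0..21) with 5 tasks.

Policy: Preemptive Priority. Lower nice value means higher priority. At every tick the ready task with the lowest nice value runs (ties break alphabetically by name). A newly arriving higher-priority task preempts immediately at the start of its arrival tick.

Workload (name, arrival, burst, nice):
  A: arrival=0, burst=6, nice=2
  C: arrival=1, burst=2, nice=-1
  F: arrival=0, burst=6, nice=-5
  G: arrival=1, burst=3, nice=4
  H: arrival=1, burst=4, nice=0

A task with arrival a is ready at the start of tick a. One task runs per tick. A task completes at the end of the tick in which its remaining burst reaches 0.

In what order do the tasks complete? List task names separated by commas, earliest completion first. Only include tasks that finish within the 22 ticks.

t=0: ready={A,F} → run F
t=1: ready={A,C,F,G,H} → run F
t=2: ready={A,C,F,G,H} → run F
t=3: ready={A,C,F,G,H} → run F
t=4: ready={A,C,F,G,H} → run F
t=5: ready={A,C,F,G,H} → run F
t=6: ready={A,C,G,H} → run C
t=7: ready={A,C,G,H} → run C
t=8: ready={A,G,H} → run H
t=9: ready={A,G,H} → run H
t=10: ready={A,G,H} → run H
t=11: ready={A,G,H} → run H
t=12: ready={A,G} → run A
t=13: ready={A,G} → run A
t=14: ready={A,G} → run A
t=15: ready={A,G} → run A
t=16: ready={A,G} → run A
t=17: ready={A,G} → run A
t=18: ready={G} → run G
t=19: ready={G} → run G
t=20: ready={G} → run G
t=21: (idle)

completion order = F, C, H, A, G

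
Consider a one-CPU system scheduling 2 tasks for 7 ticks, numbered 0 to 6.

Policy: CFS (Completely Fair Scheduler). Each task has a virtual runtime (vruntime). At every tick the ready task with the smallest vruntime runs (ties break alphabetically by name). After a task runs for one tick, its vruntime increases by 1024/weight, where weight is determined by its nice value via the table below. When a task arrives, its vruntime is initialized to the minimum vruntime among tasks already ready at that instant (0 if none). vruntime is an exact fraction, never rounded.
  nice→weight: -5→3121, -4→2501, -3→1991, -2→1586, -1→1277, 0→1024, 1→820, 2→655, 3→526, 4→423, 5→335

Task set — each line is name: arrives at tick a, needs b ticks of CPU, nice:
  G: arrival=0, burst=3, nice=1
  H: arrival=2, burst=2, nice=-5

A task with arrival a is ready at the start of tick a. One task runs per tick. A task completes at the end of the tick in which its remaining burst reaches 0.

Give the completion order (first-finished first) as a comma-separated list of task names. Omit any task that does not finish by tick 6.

t=0: vr[G=0] → run G
t=1: vr[G=256/205] → run G
t=2: vr[G=512/205 H=512/205] → run G
t=3: vr[H=512/205] → run H
t=4: vr[H=1807872/639805] → run H
t=5: (idle)
t=6: (idle)

completion order = G, H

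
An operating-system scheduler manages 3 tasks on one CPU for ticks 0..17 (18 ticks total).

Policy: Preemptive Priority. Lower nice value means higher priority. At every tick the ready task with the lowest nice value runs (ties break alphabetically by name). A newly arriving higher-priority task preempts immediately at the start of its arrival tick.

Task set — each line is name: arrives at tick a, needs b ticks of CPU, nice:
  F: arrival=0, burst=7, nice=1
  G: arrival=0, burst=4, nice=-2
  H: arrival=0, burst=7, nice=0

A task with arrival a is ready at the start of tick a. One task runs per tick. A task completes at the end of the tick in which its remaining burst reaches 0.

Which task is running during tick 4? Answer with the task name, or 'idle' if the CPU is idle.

t=0: ready={F,G,H} → run G
t=1: ready={F,G,H} → run G
t=2: ready={F,G,H} → run G
t=3: ready={F,G,H} → run G
t=4: ready={F,H} → run H
t=5: ready={F,H} → run H
t=6: ready={F,H} → run H
t=7: ready={F,H} → run H
t=8: ready={F,H} → run H
t=9: ready={F,H} → run H
t=10: ready={F,H} → run H
t=11: ready={F} → run F
t=12: ready={F} → run F
t=13: ready={F} → run F
t=14: ready={F} → run F
t=15: ready={F} → run F
t=16: ready={F} → run F
t=17: ready={F} → run F

running at tick 4 = H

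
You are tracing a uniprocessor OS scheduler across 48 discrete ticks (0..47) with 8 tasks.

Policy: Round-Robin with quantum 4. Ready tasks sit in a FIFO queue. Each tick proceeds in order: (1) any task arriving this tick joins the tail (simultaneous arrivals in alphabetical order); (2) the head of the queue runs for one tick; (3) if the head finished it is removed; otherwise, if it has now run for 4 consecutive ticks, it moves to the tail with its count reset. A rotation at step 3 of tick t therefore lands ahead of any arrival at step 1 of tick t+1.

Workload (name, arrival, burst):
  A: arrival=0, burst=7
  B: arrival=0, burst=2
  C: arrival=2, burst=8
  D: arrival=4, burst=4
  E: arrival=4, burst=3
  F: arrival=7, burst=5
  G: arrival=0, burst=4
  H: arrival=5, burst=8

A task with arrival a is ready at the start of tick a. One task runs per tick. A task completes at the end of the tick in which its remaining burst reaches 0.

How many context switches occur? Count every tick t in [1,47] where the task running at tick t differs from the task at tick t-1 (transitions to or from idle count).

t=0: queue=[A,B,G] q_used=0 → run A
t=1: queue=[A,B,G] q_used=1 → run A
t=2: queue=[A,B,G,C] q_used=2 → run A
t=3: queue=[A,B,G,C] q_used=3 → run A
t=4: queue=[B,G,C,A,D,E] q_used=0 → run B
t=5: queue=[B,G,C,A,D,E,H] q_used=1 → run B
t=6: queue=[G,C,A,D,E,H] q_used=0 → run G
t=7: queue=[G,C,A,D,E,H,F] q_used=1 → run G
t=8: queue=[G,C,A,D,E,H,F] q_used=2 → run G
t=9: queue=[G,C,A,D,E,H,F] q_used=3 → run G
t=10: queue=[C,A,D,E,H,F] q_used=0 → run C
t=11: queue=[C,A,D,E,H,F] q_used=1 → run C
t=12: queue=[C,A,D,E,H,F] q_used=2 → run C
t=13: queue=[C,A,D,E,H,F] q_used=3 → run C
t=14: queue=[A,D,E,H,F,C] q_used=0 → run A
t=15: queue=[A,D,E,H,F,C] q_used=1 → run A
t=16: queue=[A,D,E,H,F,C] q_used=2 → run A
t=17: queue=[D,E,H,F,C] q_used=0 → run D
t=18: queue=[D,E,H,F,C] q_used=1 → run D
t=19: queue=[D,E,H,F,C] q_used=2 → run D
t=20: queue=[D,E,H,F,C] q_used=3 → run D
t=21: queue=[E,H,F,C] q_used=0 → run E
t=22: queue=[E,H,F,C] q_used=1 → run E
t=23: queue=[E,H,F,C] q_used=2 → run E
t=24: queue=[H,F,C] q_used=0 → run H
t=25: queue=[H,F,C] q_used=1 → run H
t=26: queue=[H,F,C] q_used=2 → run H
t=27: queue=[H,F,C] q_used=3 → run H
t=28: queue=[F,C,H] q_used=0 → run F
t=29: queue=[F,C,H] q_used=1 → run F
t=30: queue=[F,C,H] q_used=2 → run F
t=31: queue=[F,C,H] q_used=3 → run F
t=32: queue=[C,H,F] q_used=0 → run C
t=33: queue=[C,H,F] q_used=1 → run C
t=34: queue=[C,H,F] q_used=2 → run C
t=35: queue=[C,H,F] q_used=3 → run C
t=36: queue=[H,F] q_used=0 → run H
t=37: queue=[H,F] q_used=1 → run H
t=38: queue=[H,F] q_used=2 → run H
t=39: queue=[H,F] q_used=3 → run H
t=40: queue=[F] q_used=0 → run F
t=41: (idle)
t=42: (idle)
t=43: (idle)
t=44: (idle)
t=45: (idle)
t=46: (idle)
t=47: (idle)

context switches = 12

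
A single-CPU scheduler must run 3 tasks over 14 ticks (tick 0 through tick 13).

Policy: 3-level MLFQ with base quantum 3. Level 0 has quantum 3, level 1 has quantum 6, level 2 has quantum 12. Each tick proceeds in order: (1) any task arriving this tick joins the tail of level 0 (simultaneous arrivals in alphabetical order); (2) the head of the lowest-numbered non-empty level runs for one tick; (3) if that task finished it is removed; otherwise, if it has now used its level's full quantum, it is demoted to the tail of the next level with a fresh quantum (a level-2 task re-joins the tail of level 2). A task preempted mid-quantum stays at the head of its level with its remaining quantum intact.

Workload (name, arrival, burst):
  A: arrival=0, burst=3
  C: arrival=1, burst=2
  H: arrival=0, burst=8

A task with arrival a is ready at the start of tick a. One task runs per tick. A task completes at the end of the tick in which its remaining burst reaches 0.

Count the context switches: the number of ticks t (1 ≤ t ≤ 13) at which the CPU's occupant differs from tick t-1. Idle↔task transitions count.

context switches = 4

t=0: L0/L1/L2 = AH/-/- → run A
t=1: L0/L1/L2 = AHC/-/- → run A
t=2: L0/L1/L2 = AHC/-/- → run A
t=3: L0/L1/L2 = HC/-/- → run H
t=4: L0/L1/L2 = HC/-/- → run H
t=5: L0/L1/L2 = HC/-/- → run H
t=6: L0/L1/L2 = C/H/- → run C
t=7: L0/L1/L2 = C/H/- → run C
t=8: L0/L1/L2 = -/H/- → run H
t=9: L0/L1/L2 = -/H/- → run H
t=10: L0/L1/L2 = -/H/- → run H
t=11: L0/L1/L2 = -/H/- → run H
t=12: L0/L1/L2 = -/H/- → run H
t=13: (idle)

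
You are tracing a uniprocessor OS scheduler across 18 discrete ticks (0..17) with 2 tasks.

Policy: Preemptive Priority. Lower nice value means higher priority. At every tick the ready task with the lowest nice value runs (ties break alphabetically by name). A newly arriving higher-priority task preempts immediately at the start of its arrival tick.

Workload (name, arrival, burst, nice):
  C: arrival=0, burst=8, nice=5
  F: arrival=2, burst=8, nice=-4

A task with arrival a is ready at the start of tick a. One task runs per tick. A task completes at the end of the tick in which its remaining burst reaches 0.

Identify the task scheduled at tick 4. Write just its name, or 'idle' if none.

t=0: ready={C} → run C
t=1: ready={C} → run C
t=2: ready={C,F} → run F
t=3: ready={C,F} → run F
t=4: ready={C,F} → run F
t=5: ready={C,F} → run F
t=6: ready={C,F} → run F
t=7: ready={C,F} → run F
t=8: ready={C,F} → run F
t=9: ready={C,F} → run F
t=10: ready={C} → run C
t=11: ready={C} → run C
t=12: ready={C} → run C
t=13: ready={C} → run C
t=14: ready={C} → run C
t=15: ready={C} → run C
t=16: (idle)
t=17: (idle)

running at tick 4 = F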